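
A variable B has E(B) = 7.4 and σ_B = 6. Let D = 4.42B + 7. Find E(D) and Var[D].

E(D) = 39.708, Var[D] = 703.3104

D = 4.42B + 7 is linear with a = 4.42, b = 7.
E(D) = a·E(B) + b = 4.42·7.4 + 7 = 39.708.
Var[B] = 6² = 36.
Var[D] = a²·Var[B] = 4.42²·36 = 703.3104 (the additive constant 7 does not affect variance).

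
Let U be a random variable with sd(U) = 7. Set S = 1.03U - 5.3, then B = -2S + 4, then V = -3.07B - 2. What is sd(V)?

sd(V) = 44.2694

sd(S) = |1.03|·7 = 7.21.
sd(B) = |-2|·7.21 = 14.42.
sd(V) = |-3.07|·14.42 = 44.2694.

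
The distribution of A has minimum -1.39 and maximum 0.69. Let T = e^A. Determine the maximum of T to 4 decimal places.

max(T) = 1.9937

e^A is increasing on this domain, so max(T) comes from max(A) = 0.69: max(T) = exp(0.69) ≈ 1.9937.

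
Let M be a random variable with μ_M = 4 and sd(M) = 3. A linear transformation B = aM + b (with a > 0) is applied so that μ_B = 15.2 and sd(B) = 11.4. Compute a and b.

a = 3.8, b = 0

sd(B) = a·sd(M) (a > 0), so a = 11.4/3 = 3.8.
μ_B = a·μ_M + b, so b = 15.2 − 3.8·4 = 0.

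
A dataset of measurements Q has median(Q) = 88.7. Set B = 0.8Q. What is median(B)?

A linear map preserves order up to sign, so median(B) = a·median(Q) + b = 0.8·88.7 = 70.96.

median(B) = 70.96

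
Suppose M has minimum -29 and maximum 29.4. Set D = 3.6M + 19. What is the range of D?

Range(D) = 210.24

Range of M = 29.4 − (-29) = 58.4.
Range(D) = |a|·Range(M) = |3.6|·58.4 = 210.24.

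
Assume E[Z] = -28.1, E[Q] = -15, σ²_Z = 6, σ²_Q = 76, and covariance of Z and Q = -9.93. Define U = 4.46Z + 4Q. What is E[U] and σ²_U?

E[U] = -185.326, σ²_U = 981.0472

E[U] = 4.46·E[Z] + 4·E[Q] = 4.46·(-28.1) + 4·(-15) = -185.326.
σ²_U = a²·σ²_Z + b²·σ²_Q + 2ab·covariance of Z and Q with a = 4.46, b = 4.
= 4.46²·6 + 4²·76 + 2·4.46·4·(-9.93)
= 119.3496 + 1216 + (-354.3024) = 981.0472.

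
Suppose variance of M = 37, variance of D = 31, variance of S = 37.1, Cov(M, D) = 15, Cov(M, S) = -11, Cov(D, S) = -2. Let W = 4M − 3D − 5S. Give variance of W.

variance of W = a²·variance of M + b²·variance of D + c²·variance of S + 2ab·Cov(M, D) + 2ac·Cov(M, S) + 2bc·Cov(D, S), with a = 4, b = -3, c = -5.
= 592 + 279 + 927.5 + (-360) + 440 + (-60)
= 1818.5.

variance of W = 1818.5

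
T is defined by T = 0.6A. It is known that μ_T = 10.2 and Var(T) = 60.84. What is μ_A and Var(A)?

μ_A = 17, Var(A) = 169

From T = 0.6A: μ_T = a·μ_A + b, so μ_A = (μ_T − b)/a = (10.2 − 0)/0.6 = 17.
Var(T) = a²·Var(A), so Var(A) = 60.84/0.6² = 169.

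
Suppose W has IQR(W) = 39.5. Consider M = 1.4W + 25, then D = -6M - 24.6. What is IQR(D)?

IQR(M) = |1.4|·39.5 = 55.3.
IQR(D) = |-6|·55.3 = 331.8.

IQR(D) = 331.8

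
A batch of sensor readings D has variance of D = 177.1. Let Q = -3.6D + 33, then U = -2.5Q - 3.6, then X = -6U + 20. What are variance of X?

variance of Q = (-3.6)²·177.1 = 2295.216.
variance of U = (-2.5)²·2295.216 = 14345.1.
variance of X = (-6)²·14345.1 = 516423.6.

variance of X = 516423.6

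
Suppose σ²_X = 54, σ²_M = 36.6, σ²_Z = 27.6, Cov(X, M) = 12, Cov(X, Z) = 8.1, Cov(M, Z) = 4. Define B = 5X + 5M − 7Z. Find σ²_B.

σ²_B = 3370.4

σ²_B = a²·σ²_X + b²·σ²_M + c²·σ²_Z + 2ab·Cov(X, M) + 2ac·Cov(X, Z) + 2bc·Cov(M, Z), with a = 5, b = 5, c = -7.
= 1350 + 915 + 1352.4 + 600 + (-567) + (-280)
= 3370.4.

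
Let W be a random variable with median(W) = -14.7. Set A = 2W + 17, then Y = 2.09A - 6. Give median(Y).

median(Y) = -31.916

median(A) = 2·(-14.7) + 17 = -12.4.
median(Y) = 2.09·(-12.4) + (-6) = -31.916.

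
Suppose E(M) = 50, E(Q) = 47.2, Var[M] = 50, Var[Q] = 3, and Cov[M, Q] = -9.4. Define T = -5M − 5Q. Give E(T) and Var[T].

E(T) = (-5)·E(M) + (-5)·E(Q) = (-5)·50 + (-5)·47.2 = -486.
Var[T] = a²·Var[M] + b²·Var[Q] + 2ab·Cov[M, Q] with a = -5, b = -5.
= (-5)²·50 + (-5)²·3 + 2·(-5)·(-5)·(-9.4)
= 1250 + 75 + (-470) = 855.

E(T) = -486, Var[T] = 855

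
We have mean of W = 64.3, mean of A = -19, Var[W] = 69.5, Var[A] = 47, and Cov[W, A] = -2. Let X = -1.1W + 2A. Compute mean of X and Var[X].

mean of X = (-1.1)·mean of W + 2·mean of A = (-1.1)·64.3 + 2·(-19) = -108.73.
Var[X] = a²·Var[W] + b²·Var[A] + 2ab·Cov[W, A] with a = -1.1, b = 2.
= (-1.1)²·69.5 + 2²·47 + 2·(-1.1)·2·(-2)
= 84.095 + 188 + 8.8 = 280.895.

mean of X = -108.73, Var[X] = 280.895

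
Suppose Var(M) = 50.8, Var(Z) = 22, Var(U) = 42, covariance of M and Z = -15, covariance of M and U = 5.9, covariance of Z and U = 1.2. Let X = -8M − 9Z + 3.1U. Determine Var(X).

Var(X) = 2917.22

Var(X) = a²·Var(M) + b²·Var(Z) + c²·Var(U) + 2ab·covariance of M and Z + 2ac·covariance of M and U + 2bc·covariance of Z and U, with a = -8, b = -9, c = 3.1.
= 3251.2 + 1782 + 403.62 + (-2160) + (-292.64) + (-66.96)
= 2917.22.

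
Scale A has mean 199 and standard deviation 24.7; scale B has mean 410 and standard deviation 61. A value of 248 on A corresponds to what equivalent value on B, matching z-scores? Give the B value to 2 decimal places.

B = 531.01

z = (248 − 199)/24.7 ≈ 1.9838.
B = 410 + z·61 = 410 + (248 − 199)·61/24.7 ≈ 531.01.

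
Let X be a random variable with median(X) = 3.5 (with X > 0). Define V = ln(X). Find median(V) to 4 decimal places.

median(V) = 1.2528

ln(X) is monotone on this domain, so median(V) = ln(3.5) ≈ 1.2528.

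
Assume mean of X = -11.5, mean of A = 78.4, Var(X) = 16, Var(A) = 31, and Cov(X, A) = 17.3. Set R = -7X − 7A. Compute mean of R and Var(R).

mean of R = -468.3, Var(R) = 3998.4

mean of R = (-7)·mean of X + (-7)·mean of A = (-7)·(-11.5) + (-7)·78.4 = -468.3.
Var(R) = a²·Var(X) + b²·Var(A) + 2ab·Cov(X, A) with a = -7, b = -7.
= (-7)²·16 + (-7)²·31 + 2·(-7)·(-7)·17.3
= 784 + 1519 + 1695.4 = 3998.4.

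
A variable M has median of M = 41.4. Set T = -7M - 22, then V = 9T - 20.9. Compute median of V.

median of T = (-7)·41.4 + (-22) = -311.8.
median of V = 9·(-311.8) + (-20.9) = -2827.1.

median of V = -2827.1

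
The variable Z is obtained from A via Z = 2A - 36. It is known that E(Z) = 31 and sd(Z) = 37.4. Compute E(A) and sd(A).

E(A) = 33.5, sd(A) = 18.7

From Z = 2A - 36: E(Z) = a·E(A) + b, so E(A) = (E(Z) − b)/a = (31 − (-36))/2 = 33.5.
sd(Z) = |a|·sd(A), so sd(A) = 37.4/|2| = 18.7.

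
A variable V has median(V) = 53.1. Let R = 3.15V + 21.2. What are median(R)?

median(R) = 188.465

A linear map preserves order up to sign, so median(R) = a·median(V) + b = 3.15·53.1 + 21.2 = 188.465.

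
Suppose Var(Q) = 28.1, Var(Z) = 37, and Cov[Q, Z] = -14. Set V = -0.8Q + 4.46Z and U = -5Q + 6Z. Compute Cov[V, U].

Cov[V, U] = 1481.92

By bilinearity, Cov[V, U] = ac·Var(Q) + bd·Var(Z) + (ad+bc)·Cov[Q, Z], with a=-0.8, b=4.46, c=-5, d=6.
ac·Var(Q) = (-0.8)·(-5)·28.1 = 112.4
bd·Var(Z) = 4.46·6·37 = 990.12
(ad+bc)·Cov[Q, Z] = (-27.1)·(-14) = 379.4
Cov[V, U] = 112.4 + 990.12 + 379.4 = 1481.92.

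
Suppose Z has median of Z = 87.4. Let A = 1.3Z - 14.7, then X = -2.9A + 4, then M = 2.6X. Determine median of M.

median of M = -735.4568

median of A = 1.3·87.4 + (-14.7) = 98.92.
median of X = (-2.9)·98.92 + 4 = -282.868.
median of M = 2.6·(-282.868) = -735.4568.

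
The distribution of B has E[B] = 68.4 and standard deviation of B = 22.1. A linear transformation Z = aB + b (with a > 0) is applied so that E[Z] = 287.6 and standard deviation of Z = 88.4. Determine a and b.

a = 4, b = 14

standard deviation of Z = a·standard deviation of B (a > 0), so a = 88.4/22.1 = 4.
E[Z] = a·E[B] + b, so b = 287.6 − 4·68.4 = 14.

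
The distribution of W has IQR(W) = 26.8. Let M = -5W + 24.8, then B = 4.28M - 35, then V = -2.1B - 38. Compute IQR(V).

IQR(V) = 1204.392

IQR(M) = |-5|·26.8 = 134.
IQR(B) = |4.28|·134 = 573.52.
IQR(V) = |-2.1|·573.52 = 1204.392.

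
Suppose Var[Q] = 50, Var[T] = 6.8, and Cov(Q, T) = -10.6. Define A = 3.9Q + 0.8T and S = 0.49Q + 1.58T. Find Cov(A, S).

Cov(A, S) = 34.6728

By bilinearity, Cov(A, S) = ac·Var[Q] + bd·Var[T] + (ad+bc)·Cov(Q, T), with a=3.9, b=0.8, c=0.49, d=1.58.
ac·Var[Q] = 3.9·0.49·50 = 95.55
bd·Var[T] = 0.8·1.58·6.8 = 8.5952
(ad+bc)·Cov(Q, T) = (6.554)·(-10.6) = -69.4724
Cov(A, S) = 95.55 + 8.5952 + (-69.4724) = 34.6728.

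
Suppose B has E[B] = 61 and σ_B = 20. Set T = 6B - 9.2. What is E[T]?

T = 6B - 9.2 is linear with a = 6, b = -9.2.
E[T] = a·E[B] + b = 6·61 + (-9.2) = 356.8.

E[T] = 356.8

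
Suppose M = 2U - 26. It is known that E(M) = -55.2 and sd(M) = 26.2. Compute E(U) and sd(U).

From M = 2U - 26: E(M) = a·E(U) + b, so E(U) = (E(M) − b)/a = (-55.2 − (-26))/2 = -14.6.
sd(M) = |a|·sd(U), so sd(U) = 26.2/|2| = 13.1.

E(U) = -14.6, sd(U) = 13.1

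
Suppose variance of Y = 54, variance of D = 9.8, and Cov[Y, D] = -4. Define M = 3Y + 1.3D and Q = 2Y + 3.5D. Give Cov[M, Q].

By bilinearity, Cov[M, Q] = ac·variance of Y + bd·variance of D + (ad+bc)·Cov[Y, D], with a=3, b=1.3, c=2, d=3.5.
ac·variance of Y = 3·2·54 = 324
bd·variance of D = 1.3·3.5·9.8 = 44.59
(ad+bc)·Cov[Y, D] = (13.1)·(-4) = -52.4
Cov[M, Q] = 324 + 44.59 + (-52.4) = 316.19.

Cov[M, Q] = 316.19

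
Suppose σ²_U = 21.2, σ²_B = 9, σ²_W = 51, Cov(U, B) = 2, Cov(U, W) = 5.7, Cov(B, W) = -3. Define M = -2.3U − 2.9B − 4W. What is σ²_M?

σ²_M = 1065.798

σ²_M = a²·σ²_U + b²·σ²_B + c²·σ²_W + 2ab·Cov(U, B) + 2ac·Cov(U, W) + 2bc·Cov(B, W), with a = -2.3, b = -2.9, c = -4.
= 112.148 + 75.69 + 816 + 26.68 + 104.88 + (-69.6)
= 1065.798.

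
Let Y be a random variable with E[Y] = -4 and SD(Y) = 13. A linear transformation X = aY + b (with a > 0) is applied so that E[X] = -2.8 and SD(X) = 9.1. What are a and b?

SD(X) = a·SD(Y) (a > 0), so a = 9.1/13 = 0.7.
E[X] = a·E[Y] + b, so b = -2.8 − 0.7·(-4) = 0.

a = 0.7, b = 0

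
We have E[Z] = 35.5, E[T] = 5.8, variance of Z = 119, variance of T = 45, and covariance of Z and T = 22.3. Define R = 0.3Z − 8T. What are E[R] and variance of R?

E[R] = -35.75, variance of R = 2783.67

E[R] = 0.3·E[Z] + (-8)·E[T] = 0.3·35.5 + (-8)·5.8 = -35.75.
variance of R = a²·variance of Z + b²·variance of T + 2ab·covariance of Z and T with a = 0.3, b = -8.
= 0.3²·119 + (-8)²·45 + 2·0.3·(-8)·22.3
= 10.71 + 2880 + (-107.04) = 2783.67.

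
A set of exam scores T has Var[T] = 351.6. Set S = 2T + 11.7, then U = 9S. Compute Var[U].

Var[S] = 2²·351.6 = 1406.4.
Var[U] = 9²·1406.4 = 113918.4.

Var[U] = 113918.4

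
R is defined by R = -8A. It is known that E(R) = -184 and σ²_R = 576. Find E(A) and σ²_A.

From R = -8A: E(R) = a·E(A) + b, so E(A) = (E(R) − b)/a = (-184 − 0)/(-8) = 23.
σ²_R = a²·σ²_A, so σ²_A = 576/(-8)² = 9.

E(A) = 23, σ²_A = 9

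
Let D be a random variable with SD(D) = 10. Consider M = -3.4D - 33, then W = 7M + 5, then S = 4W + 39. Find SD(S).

SD(S) = 952

SD(M) = |-3.4|·10 = 34.
SD(W) = |7|·34 = 238.
SD(S) = |4|·238 = 952.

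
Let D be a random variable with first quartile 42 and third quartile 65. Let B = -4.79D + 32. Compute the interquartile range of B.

IQR(B) = 110.17

IQR of D = Q3 − Q1 = 65 − 42 = 23.
Under B = aD + b, IQR(B) = |a|·IQR(D) = |-4.79|·23 = 110.17 (shifts cancel; spread scales by |a|).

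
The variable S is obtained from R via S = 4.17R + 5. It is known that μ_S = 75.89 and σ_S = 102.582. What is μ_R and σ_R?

μ_R = 17, σ_R = 24.6

From S = 4.17R + 5: μ_S = a·μ_R + b, so μ_R = (μ_S − b)/a = (75.89 − 5)/4.17 = 17.
σ_S = |a|·σ_R, so σ_R = 102.582/|4.17| = 24.6.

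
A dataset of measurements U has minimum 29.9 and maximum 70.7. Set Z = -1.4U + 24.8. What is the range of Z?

Range(Z) = 57.12

Range of U = 70.7 − 29.9 = 40.8.
Range(Z) = |a|·Range(U) = |-1.4|·40.8 = 57.12.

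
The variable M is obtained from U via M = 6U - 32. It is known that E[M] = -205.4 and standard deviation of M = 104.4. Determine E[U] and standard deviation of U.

From M = 6U - 32: E[M] = a·E[U] + b, so E[U] = (E[M] − b)/a = (-205.4 − (-32))/6 = -28.9.
standard deviation of M = |a|·standard deviation of U, so standard deviation of U = 104.4/|6| = 17.4.

E[U] = -28.9, standard deviation of U = 17.4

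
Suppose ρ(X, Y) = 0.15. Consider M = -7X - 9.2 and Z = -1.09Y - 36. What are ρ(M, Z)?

Linear rescalings preserve correlation up to sign; here the slopes -7 and -1.09 have the same sign, so ρ(M, Z) = ρ(X, Y) = 0.15.

ρ(M, Z) = 0.15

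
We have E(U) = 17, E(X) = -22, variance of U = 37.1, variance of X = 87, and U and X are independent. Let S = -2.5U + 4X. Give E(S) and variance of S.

E(S) = -130.5, variance of S = 1623.875

E(S) = (-2.5)·E(U) + 4·E(X) = (-2.5)·17 + 4·(-22) = -130.5.
variance of S = a²·variance of U + b²·variance of X + 2ab·Cov(U, X) with a = -2.5, b = 4.
Independence gives Cov(U, X) = 0.
= (-2.5)²·37.1 + 4²·87 + 2·(-2.5)·4·0
= 231.875 + 1392 + 0 = 1623.875.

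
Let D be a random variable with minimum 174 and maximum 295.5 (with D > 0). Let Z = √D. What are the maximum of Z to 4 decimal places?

√D is increasing on this domain, so max(Z) comes from max(D) = 295.5: max(Z) = √(295.5) ≈ 17.1901.

max(Z) = 17.1901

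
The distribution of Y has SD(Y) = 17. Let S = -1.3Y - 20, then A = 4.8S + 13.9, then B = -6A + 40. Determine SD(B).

SD(S) = |-1.3|·17 = 22.1.
SD(A) = |4.8|·22.1 = 106.08.
SD(B) = |-6|·106.08 = 636.48.

SD(B) = 636.48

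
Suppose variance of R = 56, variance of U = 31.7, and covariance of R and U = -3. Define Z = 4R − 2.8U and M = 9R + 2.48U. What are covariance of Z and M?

covariance of Z and M = 1841.7152

By bilinearity, covariance of Z and M = ac·variance of R + bd·variance of U + (ad+bc)·covariance of R and U, with a=4, b=-2.8, c=9, d=2.48.
ac·variance of R = 4·9·56 = 2016
bd·variance of U = (-2.8)·2.48·31.7 = -220.1248
(ad+bc)·covariance of R and U = (-15.28)·(-3) = 45.84
covariance of Z and M = 2016 + (-220.1248) + 45.84 = 1841.7152.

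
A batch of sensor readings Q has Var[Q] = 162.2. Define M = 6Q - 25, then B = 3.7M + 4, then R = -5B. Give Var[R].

Var[M] = 6²·162.2 = 5839.2.
Var[B] = 3.7²·5839.2 = 79938.648.
Var[R] = (-5)²·79938.648 = 1998466.2.

Var[R] = 1998466.2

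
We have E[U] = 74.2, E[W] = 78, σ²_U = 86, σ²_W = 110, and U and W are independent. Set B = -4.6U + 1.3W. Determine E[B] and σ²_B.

E[B] = -239.92, σ²_B = 2005.66

E[B] = (-4.6)·E[U] + 1.3·E[W] = (-4.6)·74.2 + 1.3·78 = -239.92.
σ²_B = a²·σ²_U + b²·σ²_W + 2ab·Cov[U, W] with a = -4.6, b = 1.3.
Independence gives Cov[U, W] = 0.
= (-4.6)²·86 + 1.3²·110 + 2·(-4.6)·1.3·0
= 1819.76 + 185.9 + 0 = 2005.66.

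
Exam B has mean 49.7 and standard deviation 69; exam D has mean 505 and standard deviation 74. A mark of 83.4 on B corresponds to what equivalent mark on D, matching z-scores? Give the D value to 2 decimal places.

z = (83.4 − 49.7)/69 ≈ 0.4884.
D = 505 + z·74 = 505 + (83.4 − 49.7)·74/69 ≈ 541.14.

D = 541.14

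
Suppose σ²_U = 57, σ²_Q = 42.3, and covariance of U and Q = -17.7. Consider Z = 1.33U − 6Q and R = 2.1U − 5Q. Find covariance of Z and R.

By bilinearity, covariance of Z and R = ac·σ²_U + bd·σ²_Q + (ad+bc)·covariance of U and Q, with a=1.33, b=-6, c=2.1, d=-5.
ac·σ²_U = 1.33·2.1·57 = 159.201
bd·σ²_Q = (-6)·(-5)·42.3 = 1269
(ad+bc)·covariance of U and Q = (-19.25)·(-17.7) = 340.725
covariance of Z and R = 159.201 + 1269 + 340.725 = 1768.926.

covariance of Z and R = 1768.926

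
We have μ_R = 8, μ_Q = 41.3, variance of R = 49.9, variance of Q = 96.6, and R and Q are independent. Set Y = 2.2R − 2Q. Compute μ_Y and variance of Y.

μ_Y = -65, variance of Y = 627.916

μ_Y = 2.2·μ_R + (-2)·μ_Q = 2.2·8 + (-2)·41.3 = -65.
variance of Y = a²·variance of R + b²·variance of Q + 2ab·covariance of R and Q with a = 2.2, b = -2.
Independence gives covariance of R and Q = 0.
= 2.2²·49.9 + (-2)²·96.6 + 2·2.2·(-2)·0
= 241.516 + 386.4 + 0 = 627.916.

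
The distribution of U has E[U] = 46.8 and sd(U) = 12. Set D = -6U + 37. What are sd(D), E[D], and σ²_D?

D = -6U + 37 is linear with a = -6, b = 37.
sd(D) = |a|·sd(U) = |-6|·12 = 72.
E[D] = a·E[U] + b = (-6)·46.8 + 37 = -243.8.
σ²_U = 12² = 144.
σ²_D = a²·σ²_U = (-6)²·144 = 5184 (the additive constant 37 does not affect variance).

sd(D) = 72, E[D] = -243.8, σ²_D = 5184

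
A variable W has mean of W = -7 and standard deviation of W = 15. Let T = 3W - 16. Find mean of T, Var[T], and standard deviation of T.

T = 3W - 16 is linear with a = 3, b = -16.
mean of T = a·mean of W + b = 3·(-7) + (-16) = -37.
Var[W] = 15² = 225.
Var[T] = a²·Var[W] = 3²·225 = 2025 (the additive constant -16 does not affect variance).
standard deviation of T = |a|·standard deviation of W = |3|·15 = 45.

mean of T = -37, Var[T] = 2025, standard deviation of T = 45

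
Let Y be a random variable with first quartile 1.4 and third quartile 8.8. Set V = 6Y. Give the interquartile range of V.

IQR(V) = 44.4

IQR of Y = Q3 − Q1 = 8.8 − 1.4 = 7.4.
Under V = aY + b, IQR(V) = |a|·IQR(Y) = |6|·7.4 = 44.4 (shifts cancel; spread scales by |a|).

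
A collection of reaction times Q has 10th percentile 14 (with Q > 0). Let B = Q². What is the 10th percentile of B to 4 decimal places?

Q² is increasing, so P_{10}(B) = g(P_{10}(Q)) = 196.

10th percentile of B = 196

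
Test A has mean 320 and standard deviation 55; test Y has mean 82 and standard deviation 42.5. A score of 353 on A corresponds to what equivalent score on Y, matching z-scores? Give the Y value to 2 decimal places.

z = (353 − 320)/55 = 0.6.
Y = 82 + z·42.5 = 82 + (353 − 320)·42.5/55 = 107.50.

Y = 107.50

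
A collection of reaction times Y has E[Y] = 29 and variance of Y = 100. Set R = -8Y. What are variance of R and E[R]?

variance of R = 6400, E[R] = -232

R = -8Y is linear with a = -8, b = 0.
variance of R = a²·variance of Y = (-8)²·100 = 6400.
E[R] = a·E[Y] + b = (-8)·29 = -232.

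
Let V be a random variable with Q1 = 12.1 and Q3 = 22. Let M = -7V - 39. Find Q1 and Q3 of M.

Q1(M) = -193, Q3(M) = -123.7

a = -7 < 0 reverses order: Q1(M) comes from Q3(V), Q3(M) from Q1(V).
Q1(M) = (-7)·22 + (-39) = -193; Q3(M) = (-7)·12.1 + (-39) = -123.7.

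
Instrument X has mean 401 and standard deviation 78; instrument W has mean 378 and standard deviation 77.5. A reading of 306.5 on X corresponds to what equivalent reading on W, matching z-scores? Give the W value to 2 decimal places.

W = 284.11

z = (306.5 − 401)/78 ≈ -1.2115.
W = 378 + z·77.5 = 378 + (306.5 − 401)·77.5/78 ≈ 284.11.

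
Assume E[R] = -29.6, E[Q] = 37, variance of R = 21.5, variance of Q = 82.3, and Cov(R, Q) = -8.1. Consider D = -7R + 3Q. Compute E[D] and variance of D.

E[D] = 318.2, variance of D = 2134.4

E[D] = (-7)·E[R] + 3·E[Q] = (-7)·(-29.6) + 3·37 = 318.2.
variance of D = a²·variance of R + b²·variance of Q + 2ab·Cov(R, Q) with a = -7, b = 3.
= (-7)²·21.5 + 3²·82.3 + 2·(-7)·3·(-8.1)
= 1053.5 + 740.7 + 340.2 = 2134.4.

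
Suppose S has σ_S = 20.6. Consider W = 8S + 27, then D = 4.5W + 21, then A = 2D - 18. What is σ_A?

σ_W = |8|·20.6 = 164.8.
σ_D = |4.5|·164.8 = 741.6.
σ_A = |2|·741.6 = 1483.2.

σ_A = 1483.2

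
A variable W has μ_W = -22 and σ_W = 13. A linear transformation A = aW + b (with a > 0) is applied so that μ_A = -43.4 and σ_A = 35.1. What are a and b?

σ_A = a·σ_W (a > 0), so a = 35.1/13 = 2.7.
μ_A = a·μ_W + b, so b = -43.4 − 2.7·(-22) = 16.

a = 2.7, b = 16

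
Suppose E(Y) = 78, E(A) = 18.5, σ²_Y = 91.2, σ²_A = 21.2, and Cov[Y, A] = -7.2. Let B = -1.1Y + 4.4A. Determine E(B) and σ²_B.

E(B) = -4.4, σ²_B = 590.48

E(B) = (-1.1)·E(Y) + 4.4·E(A) = (-1.1)·78 + 4.4·18.5 = -4.4.
σ²_B = a²·σ²_Y + b²·σ²_A + 2ab·Cov[Y, A] with a = -1.1, b = 4.4.
= (-1.1)²·91.2 + 4.4²·21.2 + 2·(-1.1)·4.4·(-7.2)
= 110.352 + 410.432 + 69.696 = 590.48.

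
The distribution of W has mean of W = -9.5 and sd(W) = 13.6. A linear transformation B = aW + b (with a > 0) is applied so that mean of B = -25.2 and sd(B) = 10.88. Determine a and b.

sd(B) = a·sd(W) (a > 0), so a = 10.88/13.6 = 0.8.
mean of B = a·mean of W + b, so b = -25.2 − 0.8·(-9.5) = -17.6.

a = 0.8, b = -17.6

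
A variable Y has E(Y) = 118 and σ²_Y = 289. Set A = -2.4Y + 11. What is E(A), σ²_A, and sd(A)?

E(A) = -272.2, σ²_A = 1664.64, sd(A) = 40.8

A = -2.4Y + 11 is linear with a = -2.4, b = 11.
E(A) = a·E(Y) + b = (-2.4)·118 + 11 = -272.2.
σ²_A = a²·σ²_Y = (-2.4)²·289 = 1664.64 (the additive constant 11 does not affect variance).
sd(Y) = √289 = 17.
sd(A) = |a|·sd(Y) = |-2.4|·17 = 40.8.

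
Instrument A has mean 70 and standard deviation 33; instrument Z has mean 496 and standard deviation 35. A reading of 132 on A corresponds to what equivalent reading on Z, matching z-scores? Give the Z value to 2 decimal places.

Z = 561.76

z = (132 − 70)/33 ≈ 1.8788.
Z = 496 + z·35 = 496 + (132 − 70)·35/33 ≈ 561.76.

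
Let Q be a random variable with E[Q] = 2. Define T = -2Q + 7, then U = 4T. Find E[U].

E[T] = (-2)·2 + 7 = 3.
E[U] = 4·3 = 12.

E[U] = 12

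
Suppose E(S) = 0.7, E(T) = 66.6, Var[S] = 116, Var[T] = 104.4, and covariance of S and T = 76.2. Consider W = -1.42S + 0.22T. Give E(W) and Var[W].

E(W) = 13.658, Var[W] = 191.3456

E(W) = (-1.42)·E(S) + 0.22·E(T) = (-1.42)·0.7 + 0.22·66.6 = 13.658.
Var[W] = a²·Var[S] + b²·Var[T] + 2ab·covariance of S and T with a = -1.42, b = 0.22.
= (-1.42)²·116 + 0.22²·104.4 + 2·(-1.42)·0.22·76.2
= 233.9024 + 5.05296 + (-47.60976) = 191.3456.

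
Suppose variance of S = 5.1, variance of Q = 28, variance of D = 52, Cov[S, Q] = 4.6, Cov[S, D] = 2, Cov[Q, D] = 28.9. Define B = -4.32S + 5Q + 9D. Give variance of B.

variance of B = a²·variance of S + b²·variance of Q + c²·variance of D + 2ab·Cov[S, Q] + 2ac·Cov[S, D] + 2bc·Cov[Q, D], with a = -4.32, b = 5, c = 9.
= 95.17824 + 700 + 4212 + (-198.72) + (-155.52) + 2601
= 7253.93824.

variance of B = 7253.93824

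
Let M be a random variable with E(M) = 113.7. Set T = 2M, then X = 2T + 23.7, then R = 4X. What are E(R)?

E(R) = 1914

E(T) = 2·113.7 = 227.4.
E(X) = 2·227.4 + 23.7 = 478.5.
E(R) = 4·478.5 = 1914.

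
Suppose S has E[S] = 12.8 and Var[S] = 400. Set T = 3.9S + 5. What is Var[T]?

T = 3.9S + 5 is linear with a = 3.9, b = 5.
Var[T] = a²·Var[S] = 3.9²·400 = 6084 (the additive constant 5 does not affect variance).

Var[T] = 6084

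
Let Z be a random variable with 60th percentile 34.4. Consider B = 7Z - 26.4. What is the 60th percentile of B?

60th percentile of B = 214.4

Since a = 7 > 0 the transformation is increasing, so the 60th percentile of B = a·(P_{60} of Z) + b = 7·34.4 + (-26.4) = 214.4.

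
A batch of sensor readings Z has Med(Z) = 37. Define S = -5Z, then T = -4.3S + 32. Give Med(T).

Med(T) = 827.5

Med(S) = (-5)·37 = -185.
Med(T) = (-4.3)·(-185) + 32 = 827.5.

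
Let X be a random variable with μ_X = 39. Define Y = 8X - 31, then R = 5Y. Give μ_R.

μ_Y = 8·39 + (-31) = 281.
μ_R = 5·281 = 1405.

μ_R = 1405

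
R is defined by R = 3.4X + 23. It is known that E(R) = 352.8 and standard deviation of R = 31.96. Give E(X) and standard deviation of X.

From R = 3.4X + 23: E(R) = a·E(X) + b, so E(X) = (E(R) − b)/a = (352.8 − 23)/3.4 = 97.
standard deviation of R = |a|·standard deviation of X, so standard deviation of X = 31.96/|3.4| = 9.4.

E(X) = 97, standard deviation of X = 9.4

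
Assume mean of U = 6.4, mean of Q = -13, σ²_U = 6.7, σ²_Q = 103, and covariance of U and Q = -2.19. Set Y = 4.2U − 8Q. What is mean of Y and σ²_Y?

mean of Y = 4.2·mean of U + (-8)·mean of Q = 4.2·6.4 + (-8)·(-13) = 130.88.
σ²_Y = a²·σ²_U + b²·σ²_Q + 2ab·covariance of U and Q with a = 4.2, b = -8.
= 4.2²·6.7 + (-8)²·103 + 2·4.2·(-8)·(-2.19)
= 118.188 + 6592 + 147.168 = 6857.356.

mean of Y = 130.88, σ²_Y = 6857.356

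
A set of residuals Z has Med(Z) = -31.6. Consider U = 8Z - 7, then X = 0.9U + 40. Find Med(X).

Med(U) = 8·(-31.6) + (-7) = -259.8.
Med(X) = 0.9·(-259.8) + 40 = -193.82.

Med(X) = -193.82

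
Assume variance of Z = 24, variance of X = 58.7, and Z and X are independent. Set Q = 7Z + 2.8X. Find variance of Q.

variance of Q = a²·variance of Z + b²·variance of X + 2ab·Cov(Z, X) with a = 7, b = 2.8.
Independence gives Cov(Z, X) = 0.
= 7²·24 + 2.8²·58.7 + 2·7·2.8·0
= 1176 + 460.208 + 0 = 1636.208.

variance of Q = 1636.208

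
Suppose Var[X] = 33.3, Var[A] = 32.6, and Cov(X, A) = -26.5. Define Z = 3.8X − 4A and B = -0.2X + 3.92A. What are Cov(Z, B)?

Cov(Z, B) = -952.42

By bilinearity, Cov(Z, B) = ac·Var[X] + bd·Var[A] + (ad+bc)·Cov(X, A), with a=3.8, b=-4, c=-0.2, d=3.92.
ac·Var[X] = 3.8·(-0.2)·33.3 = -25.308
bd·Var[A] = (-4)·3.92·32.6 = -511.168
(ad+bc)·Cov(X, A) = (15.696)·(-26.5) = -415.944
Cov(Z, B) = -25.308 + (-511.168) + (-415.944) = -952.42.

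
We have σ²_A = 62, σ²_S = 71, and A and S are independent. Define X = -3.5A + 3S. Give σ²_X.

σ²_X = 1398.5

σ²_X = a²·σ²_A + b²·σ²_S + 2ab·Cov[A, S] with a = -3.5, b = 3.
Independence gives Cov[A, S] = 0.
= (-3.5)²·62 + 3²·71 + 2·(-3.5)·3·0
= 759.5 + 639 + 0 = 1398.5.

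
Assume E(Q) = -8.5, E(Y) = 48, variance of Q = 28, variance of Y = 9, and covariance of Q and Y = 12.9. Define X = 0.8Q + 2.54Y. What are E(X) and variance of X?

E(X) = 115.12, variance of X = 128.41

E(X) = 0.8·E(Q) + 2.54·E(Y) = 0.8·(-8.5) + 2.54·48 = 115.12.
variance of X = a²·variance of Q + b²·variance of Y + 2ab·covariance of Q and Y with a = 0.8, b = 2.54.
= 0.8²·28 + 2.54²·9 + 2·0.8·2.54·12.9
= 17.92 + 58.0644 + 52.4256 = 128.41.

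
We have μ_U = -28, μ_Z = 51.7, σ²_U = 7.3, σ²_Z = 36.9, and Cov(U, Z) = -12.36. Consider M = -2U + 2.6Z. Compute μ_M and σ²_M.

μ_M = (-2)·μ_U + 2.6·μ_Z = (-2)·(-28) + 2.6·51.7 = 190.42.
σ²_M = a²·σ²_U + b²·σ²_Z + 2ab·Cov(U, Z) with a = -2, b = 2.6.
= (-2)²·7.3 + 2.6²·36.9 + 2·(-2)·2.6·(-12.36)
= 29.2 + 249.444 + 128.544 = 407.188.

μ_M = 190.42, σ²_M = 407.188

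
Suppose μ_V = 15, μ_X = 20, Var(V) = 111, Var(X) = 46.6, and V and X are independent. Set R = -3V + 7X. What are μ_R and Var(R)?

μ_R = 95, Var(R) = 3282.4

μ_R = (-3)·μ_V + 7·μ_X = (-3)·15 + 7·20 = 95.
Var(R) = a²·Var(V) + b²·Var(X) + 2ab·covariance of V and X with a = -3, b = 7.
Independence gives covariance of V and X = 0.
= (-3)²·111 + 7²·46.6 + 2·(-3)·7·0
= 999 + 2283.4 + 0 = 3282.4.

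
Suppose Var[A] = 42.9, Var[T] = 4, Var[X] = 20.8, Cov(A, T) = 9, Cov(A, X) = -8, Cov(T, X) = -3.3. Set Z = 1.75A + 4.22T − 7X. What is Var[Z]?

Var[Z] = a²·Var[A] + b²·Var[T] + c²·Var[X] + 2ab·Cov(A, T) + 2ac·Cov(A, X) + 2bc·Cov(T, X), with a = 1.75, b = 4.22, c = -7.
= 131.38125 + 71.2336 + 1019.2 + 132.93 + 196 + 194.964
= 1745.70885.

Var[Z] = 1745.70885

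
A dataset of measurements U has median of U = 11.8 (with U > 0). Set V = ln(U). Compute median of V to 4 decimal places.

ln(U) is monotone on this domain, so median of V = ln(11.8) ≈ 2.4681.

median of V = 2.4681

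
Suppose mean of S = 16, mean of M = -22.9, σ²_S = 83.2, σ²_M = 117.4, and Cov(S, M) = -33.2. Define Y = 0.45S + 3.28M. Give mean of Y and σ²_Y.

mean of Y = -67.912, σ²_Y = 1181.87776

mean of Y = 0.45·mean of S + 3.28·mean of M = 0.45·16 + 3.28·(-22.9) = -67.912.
σ²_Y = a²·σ²_S + b²·σ²_M + 2ab·Cov(S, M) with a = 0.45, b = 3.28.
= 0.45²·83.2 + 3.28²·117.4 + 2·0.45·3.28·(-33.2)
= 16.848 + 1263.03616 + (-98.0064) = 1181.87776.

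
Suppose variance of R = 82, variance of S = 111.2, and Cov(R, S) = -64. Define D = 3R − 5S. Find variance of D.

variance of D = 5438

variance of D = a²·variance of R + b²·variance of S + 2ab·Cov(R, S) with a = 3, b = -5.
= 3²·82 + (-5)²·111.2 + 2·3·(-5)·(-64)
= 738 + 2780 + 1920 = 5438.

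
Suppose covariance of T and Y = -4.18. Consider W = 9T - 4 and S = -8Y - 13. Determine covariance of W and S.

covariance of W and S = 300.96

covariance of W and S = a·c·covariance of T and Y = 9·(-8)·(-4.18) = 300.96. Additive constants drop out.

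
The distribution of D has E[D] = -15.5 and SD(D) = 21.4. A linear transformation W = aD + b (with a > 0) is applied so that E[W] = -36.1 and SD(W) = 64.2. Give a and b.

a = 3, b = 10.4

SD(W) = a·SD(D) (a > 0), so a = 64.2/21.4 = 3.
E[W] = a·E[D] + b, so b = -36.1 − 3·(-15.5) = 10.4.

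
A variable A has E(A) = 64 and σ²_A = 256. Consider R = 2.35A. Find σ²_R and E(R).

σ²_R = 1413.76, E(R) = 150.4

R = 2.35A is linear with a = 2.35, b = 0.
σ²_R = a²·σ²_A = 2.35²·256 = 1413.76.
E(R) = a·E(A) + b = 2.35·64 = 150.4.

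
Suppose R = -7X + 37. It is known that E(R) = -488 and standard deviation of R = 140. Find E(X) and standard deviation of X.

From R = -7X + 37: E(R) = a·E(X) + b, so E(X) = (E(R) − b)/a = (-488 − 37)/(-7) = 75.
standard deviation of R = |a|·standard deviation of X, so standard deviation of X = 140/|-7| = 20.

E(X) = 75, standard deviation of X = 20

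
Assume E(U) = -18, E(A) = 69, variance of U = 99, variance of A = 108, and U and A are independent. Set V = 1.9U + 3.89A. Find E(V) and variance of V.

E(V) = 234.21, variance of V = 1991.6568

E(V) = 1.9·E(U) + 3.89·E(A) = 1.9·(-18) + 3.89·69 = 234.21.
variance of V = a²·variance of U + b²·variance of A + 2ab·Cov(U, A) with a = 1.9, b = 3.89.
Independence gives Cov(U, A) = 0.
= 1.9²·99 + 3.89²·108 + 2·1.9·3.89·0
= 357.39 + 1634.2668 + 0 = 1991.6568.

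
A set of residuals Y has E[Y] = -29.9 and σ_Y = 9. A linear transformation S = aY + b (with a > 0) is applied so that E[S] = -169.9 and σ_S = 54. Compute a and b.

σ_S = a·σ_Y (a > 0), so a = 54/9 = 6.
E[S] = a·E[Y] + b, so b = -169.9 − 6·(-29.9) = 9.5.

a = 6, b = 9.5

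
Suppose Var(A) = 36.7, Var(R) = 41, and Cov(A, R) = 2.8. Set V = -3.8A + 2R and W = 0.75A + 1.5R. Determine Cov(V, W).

Cov(V, W) = 6.645

By bilinearity, Cov(V, W) = ac·Var(A) + bd·Var(R) + (ad+bc)·Cov(A, R), with a=-3.8, b=2, c=0.75, d=1.5.
ac·Var(A) = (-3.8)·0.75·36.7 = -104.595
bd·Var(R) = 2·1.5·41 = 123
(ad+bc)·Cov(A, R) = (-4.2)·2.8 = -11.76
Cov(V, W) = -104.595 + 123 + (-11.76) = 6.645.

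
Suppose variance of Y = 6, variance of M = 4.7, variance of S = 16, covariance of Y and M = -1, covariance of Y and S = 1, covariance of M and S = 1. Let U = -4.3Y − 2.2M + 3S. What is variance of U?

variance of U = 219.768

variance of U = a²·variance of Y + b²·variance of M + c²·variance of S + 2ab·covariance of Y and M + 2ac·covariance of Y and S + 2bc·covariance of M and S, with a = -4.3, b = -2.2, c = 3.
= 110.94 + 22.748 + 144 + (-18.92) + (-25.8) + (-13.2)
= 219.768.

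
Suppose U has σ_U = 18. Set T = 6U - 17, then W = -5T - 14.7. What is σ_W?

σ_T = |6|·18 = 108.
σ_W = |-5|·108 = 540.

σ_W = 540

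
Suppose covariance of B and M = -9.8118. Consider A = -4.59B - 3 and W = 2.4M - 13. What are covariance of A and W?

covariance of A and W = 108.0867888

covariance of A and W = a·c·covariance of B and M = (-4.59)·2.4·(-9.8118) = 108.0867888. Additive constants drop out.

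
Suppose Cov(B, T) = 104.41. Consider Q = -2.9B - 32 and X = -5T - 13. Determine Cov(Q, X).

Cov(Q, X) = 1513.945

Cov(Q, X) = a·c·Cov(B, T) = (-2.9)·(-5)·104.41 = 1513.945. Additive constants drop out.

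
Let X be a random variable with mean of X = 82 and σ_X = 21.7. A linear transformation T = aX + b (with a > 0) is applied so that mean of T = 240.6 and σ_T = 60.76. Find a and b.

a = 2.8, b = 11

σ_T = a·σ_X (a > 0), so a = 60.76/21.7 = 2.8.
mean of T = a·mean of X + b, so b = 240.6 − 2.8·82 = 11.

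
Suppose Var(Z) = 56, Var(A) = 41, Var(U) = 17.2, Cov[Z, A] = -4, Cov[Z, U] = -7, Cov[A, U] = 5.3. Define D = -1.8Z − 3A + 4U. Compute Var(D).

Var(D) = 756.04

Var(D) = a²·Var(Z) + b²·Var(A) + c²·Var(U) + 2ab·Cov[Z, A] + 2ac·Cov[Z, U] + 2bc·Cov[A, U], with a = -1.8, b = -3, c = 4.
= 181.44 + 369 + 275.2 + (-43.2) + 100.8 + (-127.2)
= 756.04.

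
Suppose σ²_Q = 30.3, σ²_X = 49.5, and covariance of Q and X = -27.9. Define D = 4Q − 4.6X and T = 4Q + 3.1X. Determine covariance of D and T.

covariance of D and T = -53.67

By bilinearity, covariance of D and T = ac·σ²_Q + bd·σ²_X + (ad+bc)·covariance of Q and X, with a=4, b=-4.6, c=4, d=3.1.
ac·σ²_Q = 4·4·30.3 = 484.8
bd·σ²_X = (-4.6)·3.1·49.5 = -705.87
(ad+bc)·covariance of Q and X = (-6)·(-27.9) = 167.4
covariance of D and T = 484.8 + (-705.87) + 167.4 = -53.67.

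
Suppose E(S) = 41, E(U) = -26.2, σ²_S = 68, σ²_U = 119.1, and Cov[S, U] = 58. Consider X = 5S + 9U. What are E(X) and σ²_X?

E(X) = -30.8, σ²_X = 16567.1

E(X) = 5·E(S) + 9·E(U) = 5·41 + 9·(-26.2) = -30.8.
σ²_X = a²·σ²_S + b²·σ²_U + 2ab·Cov[S, U] with a = 5, b = 9.
= 5²·68 + 9²·119.1 + 2·5·9·58
= 1700 + 9647.1 + 5220 = 16567.1.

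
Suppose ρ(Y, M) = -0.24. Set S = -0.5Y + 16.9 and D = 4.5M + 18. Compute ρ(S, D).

ρ(S, D) = 0.24

Linear rescalings preserve |correlation|; the slopes -0.5 and 4.5 have opposite signs, so the correlation flips sign: ρ(S, D) = −ρ(Y, M) = 0.24.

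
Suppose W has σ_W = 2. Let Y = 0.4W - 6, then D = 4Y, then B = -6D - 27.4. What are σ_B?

σ_B = 19.2

σ_Y = |0.4|·2 = 0.8.
σ_D = |4|·0.8 = 3.2.
σ_B = |-6|·3.2 = 19.2.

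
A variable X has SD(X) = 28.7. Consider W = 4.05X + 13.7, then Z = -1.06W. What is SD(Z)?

SD(Z) = 123.2091

SD(W) = |4.05|·28.7 = 116.235.
SD(Z) = |-1.06|·116.235 = 123.2091.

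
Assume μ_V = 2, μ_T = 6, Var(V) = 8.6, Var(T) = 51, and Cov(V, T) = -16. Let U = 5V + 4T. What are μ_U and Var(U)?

μ_U = 5·μ_V + 4·μ_T = 5·2 + 4·6 = 34.
Var(U) = a²·Var(V) + b²·Var(T) + 2ab·Cov(V, T) with a = 5, b = 4.
= 5²·8.6 + 4²·51 + 2·5·4·(-16)
= 215 + 816 + (-640) = 391.

μ_U = 34, Var(U) = 391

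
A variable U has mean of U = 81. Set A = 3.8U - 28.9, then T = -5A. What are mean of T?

mean of T = -1394.5

mean of A = 3.8·81 + (-28.9) = 278.9.
mean of T = (-5)·278.9 = -1394.5.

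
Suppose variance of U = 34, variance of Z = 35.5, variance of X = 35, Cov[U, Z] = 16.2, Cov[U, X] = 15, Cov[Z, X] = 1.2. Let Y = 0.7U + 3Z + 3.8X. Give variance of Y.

variance of Y = 1016.76

variance of Y = a²·variance of U + b²·variance of Z + c²·variance of X + 2ab·Cov[U, Z] + 2ac·Cov[U, X] + 2bc·Cov[Z, X], with a = 0.7, b = 3, c = 3.8.
= 16.66 + 319.5 + 505.4 + 68.04 + 79.8 + 27.36
= 1016.76.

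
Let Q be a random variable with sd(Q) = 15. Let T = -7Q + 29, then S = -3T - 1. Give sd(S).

sd(T) = |-7|·15 = 105.
sd(S) = |-3|·105 = 315.

sd(S) = 315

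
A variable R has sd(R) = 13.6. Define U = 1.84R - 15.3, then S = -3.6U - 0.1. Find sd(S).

sd(U) = |1.84|·13.6 = 25.024.
sd(S) = |-3.6|·25.024 = 90.0864.

sd(S) = 90.0864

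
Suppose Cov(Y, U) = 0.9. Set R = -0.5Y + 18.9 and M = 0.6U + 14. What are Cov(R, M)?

Cov(R, M) = a·c·Cov(Y, U) = (-0.5)·0.6·0.9 = -0.27. Additive constants drop out.

Cov(R, M) = -0.27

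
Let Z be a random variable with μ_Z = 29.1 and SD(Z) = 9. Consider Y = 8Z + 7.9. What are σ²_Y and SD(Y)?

Y = 8Z + 7.9 is linear with a = 8, b = 7.9.
σ²_Z = 9² = 81.
σ²_Y = a²·σ²_Z = 8²·81 = 5184 (the additive constant 7.9 does not affect variance).
SD(Y) = |a|·SD(Z) = |8|·9 = 72.

σ²_Y = 5184, SD(Y) = 72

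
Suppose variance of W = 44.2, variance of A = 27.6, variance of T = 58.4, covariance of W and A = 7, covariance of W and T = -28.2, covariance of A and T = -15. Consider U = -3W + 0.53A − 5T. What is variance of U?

variance of U = a²·variance of W + b²·variance of A + c²·variance of T + 2ab·covariance of W and A + 2ac·covariance of W and T + 2bc·covariance of A and T, with a = -3, b = 0.53, c = -5.
= 397.8 + 7.75284 + 1460 + (-22.26) + (-846) + 79.5
= 1076.79284.

variance of U = 1076.79284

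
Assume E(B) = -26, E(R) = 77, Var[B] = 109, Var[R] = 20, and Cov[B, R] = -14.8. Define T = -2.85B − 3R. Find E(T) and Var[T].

E(T) = -156.9, Var[T] = 812.2725

E(T) = (-2.85)·E(B) + (-3)·E(R) = (-2.85)·(-26) + (-3)·77 = -156.9.
Var[T] = a²·Var[B] + b²·Var[R] + 2ab·Cov[B, R] with a = -2.85, b = -3.
= (-2.85)²·109 + (-3)²·20 + 2·(-2.85)·(-3)·(-14.8)
= 885.3525 + 180 + (-253.08) = 812.2725.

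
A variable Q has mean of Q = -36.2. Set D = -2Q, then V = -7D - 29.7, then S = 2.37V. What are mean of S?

mean of S = -1271.505

mean of D = (-2)·(-36.2) = 72.4.
mean of V = (-7)·72.4 + (-29.7) = -536.5.
mean of S = 2.37·(-536.5) = -1271.505.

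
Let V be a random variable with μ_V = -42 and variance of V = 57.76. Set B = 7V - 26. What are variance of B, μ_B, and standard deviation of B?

variance of B = 2830.24, μ_B = -320, standard deviation of B = 53.2

B = 7V - 26 is linear with a = 7, b = -26.
variance of B = a²·variance of V = 7²·57.76 = 2830.24 (the additive constant -26 does not affect variance).
μ_B = a·μ_V + b = 7·(-42) + (-26) = -320.
standard deviation of V = √57.76 = 7.6.
standard deviation of B = |a|·standard deviation of V = |7|·7.6 = 53.2.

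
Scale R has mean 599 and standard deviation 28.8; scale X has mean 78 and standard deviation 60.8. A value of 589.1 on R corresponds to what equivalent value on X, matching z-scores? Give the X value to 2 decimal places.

X = 57.10

z = (589.1 − 599)/28.8 ≈ -0.3438.
X = 78 + z·60.8 = 78 + (589.1 − 599)·60.8/28.8 = 57.10.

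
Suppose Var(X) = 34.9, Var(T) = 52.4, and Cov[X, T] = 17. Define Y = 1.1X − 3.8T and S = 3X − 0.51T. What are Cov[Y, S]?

By bilinearity, Cov[Y, S] = ac·Var(X) + bd·Var(T) + (ad+bc)·Cov[X, T], with a=1.1, b=-3.8, c=3, d=-0.51.
ac·Var(X) = 1.1·3·34.9 = 115.17
bd·Var(T) = (-3.8)·(-0.51)·52.4 = 101.5512
(ad+bc)·Cov[X, T] = (-11.961)·17 = -203.337
Cov[Y, S] = 115.17 + 101.5512 + (-203.337) = 13.3842.

Cov[Y, S] = 13.3842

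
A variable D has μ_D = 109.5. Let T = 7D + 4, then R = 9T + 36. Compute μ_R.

μ_T = 7·109.5 + 4 = 770.5.
μ_R = 9·770.5 + 36 = 6970.5.

μ_R = 6970.5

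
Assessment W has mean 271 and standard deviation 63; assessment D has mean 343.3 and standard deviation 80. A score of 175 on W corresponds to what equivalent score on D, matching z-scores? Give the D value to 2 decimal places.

D = 221.40

z = (175 − 271)/63 ≈ -1.5238.
D = 343.3 + z·80 = 343.3 + (175 − 271)·80/63 ≈ 221.40.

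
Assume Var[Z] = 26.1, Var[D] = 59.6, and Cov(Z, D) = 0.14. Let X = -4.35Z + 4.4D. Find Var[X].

Var[X] = a²·Var[Z] + b²·Var[D] + 2ab·Cov(Z, D) with a = -4.35, b = 4.4.
= (-4.35)²·26.1 + 4.4²·59.6 + 2·(-4.35)·4.4·0.14
= 493.87725 + 1153.856 + (-5.3592) = 1642.37405.

Var[X] = 1642.37405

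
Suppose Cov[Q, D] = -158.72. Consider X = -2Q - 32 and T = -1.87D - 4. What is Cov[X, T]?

Cov[X, T] = a·c·Cov[Q, D] = (-2)·(-1.87)·(-158.72) = -593.6128. Additive constants drop out.

Cov[X, T] = -593.6128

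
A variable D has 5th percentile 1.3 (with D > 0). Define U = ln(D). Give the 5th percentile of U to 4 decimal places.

ln(D) is increasing, so P_{5}(U) = g(P_{5}(D)) ≈ 0.2624.

5th percentile of U = 0.2624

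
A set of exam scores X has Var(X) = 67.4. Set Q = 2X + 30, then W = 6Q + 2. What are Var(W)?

Var(W) = 9705.6

Var(Q) = 2²·67.4 = 269.6.
Var(W) = 6²·269.6 = 9705.6.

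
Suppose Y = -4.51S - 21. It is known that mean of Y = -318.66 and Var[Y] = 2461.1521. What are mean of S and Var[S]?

mean of S = 66, Var[S] = 121

From Y = -4.51S - 21: mean of Y = a·mean of S + b, so mean of S = (mean of Y − b)/a = (-318.66 − (-21))/(-4.51) = 66.
Var[Y] = a²·Var[S], so Var[S] = 2461.1521/(-4.51)² = 121.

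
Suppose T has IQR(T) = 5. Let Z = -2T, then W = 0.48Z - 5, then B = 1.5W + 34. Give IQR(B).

IQR(B) = 7.2

IQR(Z) = |-2|·5 = 10.
IQR(W) = |0.48|·10 = 4.8.
IQR(B) = |1.5|·4.8 = 7.2.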